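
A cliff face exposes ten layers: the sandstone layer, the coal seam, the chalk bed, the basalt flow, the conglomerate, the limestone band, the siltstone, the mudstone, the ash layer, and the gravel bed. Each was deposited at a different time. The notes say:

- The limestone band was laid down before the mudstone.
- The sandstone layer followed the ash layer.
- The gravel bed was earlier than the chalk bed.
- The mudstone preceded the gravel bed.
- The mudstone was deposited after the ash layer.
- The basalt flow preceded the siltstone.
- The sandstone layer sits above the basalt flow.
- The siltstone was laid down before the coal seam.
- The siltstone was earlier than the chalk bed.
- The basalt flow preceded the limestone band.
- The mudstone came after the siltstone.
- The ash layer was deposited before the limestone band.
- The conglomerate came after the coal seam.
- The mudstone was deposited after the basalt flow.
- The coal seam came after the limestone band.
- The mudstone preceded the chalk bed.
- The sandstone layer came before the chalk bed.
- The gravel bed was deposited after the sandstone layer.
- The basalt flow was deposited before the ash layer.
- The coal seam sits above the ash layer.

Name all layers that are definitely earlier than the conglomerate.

the ash layer, the basalt flow, the coal seam, the limestone band, the siltstone

Directly stated before the conglomerate: the coal seam.
The ash layer reaches the conglomerate via the ash layer → the coal seam → the conglomerate.
The basalt flow reaches the conglomerate via the basalt flow → the ash layer → the coal seam → the conglomerate.
The limestone band reaches the conglomerate via the limestone band → the coal seam → the conglomerate.
Likewise the siltstone reaches the conglomerate by chaining the stated constraints.
No chain forces the mudstone (or any of the others) ahead of the conglomerate.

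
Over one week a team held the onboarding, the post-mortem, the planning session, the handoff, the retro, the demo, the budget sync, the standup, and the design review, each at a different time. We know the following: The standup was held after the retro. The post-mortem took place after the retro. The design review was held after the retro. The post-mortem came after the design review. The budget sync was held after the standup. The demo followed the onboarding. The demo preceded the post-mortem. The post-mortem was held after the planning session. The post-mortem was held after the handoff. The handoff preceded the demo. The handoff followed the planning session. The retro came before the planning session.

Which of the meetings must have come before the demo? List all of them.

the handoff, the onboarding, the planning session, the retro

Directly stated before the demo: the handoff and the onboarding.
The planning session reaches the demo via the planning session → the handoff → the demo.
The retro reaches the demo via the retro → the planning session → the handoff → the demo.
No chain forces the design review (or any of the others) ahead of the demo.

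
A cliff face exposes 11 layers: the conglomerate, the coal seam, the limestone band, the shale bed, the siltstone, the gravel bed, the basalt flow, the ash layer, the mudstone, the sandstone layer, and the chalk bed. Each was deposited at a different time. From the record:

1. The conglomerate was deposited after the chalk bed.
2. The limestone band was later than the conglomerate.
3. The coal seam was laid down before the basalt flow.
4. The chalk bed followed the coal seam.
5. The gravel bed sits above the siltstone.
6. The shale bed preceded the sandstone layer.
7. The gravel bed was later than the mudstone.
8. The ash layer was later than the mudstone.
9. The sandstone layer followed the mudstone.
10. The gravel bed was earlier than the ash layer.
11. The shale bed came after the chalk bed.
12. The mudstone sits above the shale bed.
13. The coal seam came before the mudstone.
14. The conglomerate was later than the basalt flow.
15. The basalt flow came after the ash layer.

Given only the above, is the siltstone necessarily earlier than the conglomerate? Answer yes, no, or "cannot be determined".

Chain the constraints: the siltstone → the gravel bed → the ash layer → the basalt flow → the conglomerate. Each link is directly stated, so the siltstone comes before the conglomerate.

yes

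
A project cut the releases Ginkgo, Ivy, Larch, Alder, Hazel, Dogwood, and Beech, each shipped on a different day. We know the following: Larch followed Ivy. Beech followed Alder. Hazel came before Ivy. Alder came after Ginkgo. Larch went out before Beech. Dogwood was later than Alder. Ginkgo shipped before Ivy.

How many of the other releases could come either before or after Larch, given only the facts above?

2

Forced before Larch: Ginkgo, Hazel, and Ivy; forced after Larch: Beech.
That leaves Alder and Dogwood with no forced order relative to Larch — 2.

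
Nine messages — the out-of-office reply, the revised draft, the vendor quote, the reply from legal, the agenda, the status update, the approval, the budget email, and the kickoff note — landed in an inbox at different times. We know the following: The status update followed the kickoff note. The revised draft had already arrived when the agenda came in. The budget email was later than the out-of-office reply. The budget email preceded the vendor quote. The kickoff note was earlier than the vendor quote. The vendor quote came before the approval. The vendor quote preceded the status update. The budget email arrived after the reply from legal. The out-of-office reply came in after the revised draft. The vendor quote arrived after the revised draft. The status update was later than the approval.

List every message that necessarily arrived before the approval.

the budget email, the kickoff note, the out-of-office reply, the reply from legal, the revised draft, the vendor quote

Directly stated before the approval: the vendor quote.
The budget email reaches the approval via the budget email → the vendor quote → the approval.
The kickoff note reaches the approval via the kickoff note → the vendor quote → the approval.
The out-of-office reply reaches the approval via the out-of-office reply → the budget email → the vendor quote → the approval.
Likewise the reply from legal and the revised draft each reach the approval by chaining the stated constraints.
No chain forces the status update (or any of the others) ahead of the approval.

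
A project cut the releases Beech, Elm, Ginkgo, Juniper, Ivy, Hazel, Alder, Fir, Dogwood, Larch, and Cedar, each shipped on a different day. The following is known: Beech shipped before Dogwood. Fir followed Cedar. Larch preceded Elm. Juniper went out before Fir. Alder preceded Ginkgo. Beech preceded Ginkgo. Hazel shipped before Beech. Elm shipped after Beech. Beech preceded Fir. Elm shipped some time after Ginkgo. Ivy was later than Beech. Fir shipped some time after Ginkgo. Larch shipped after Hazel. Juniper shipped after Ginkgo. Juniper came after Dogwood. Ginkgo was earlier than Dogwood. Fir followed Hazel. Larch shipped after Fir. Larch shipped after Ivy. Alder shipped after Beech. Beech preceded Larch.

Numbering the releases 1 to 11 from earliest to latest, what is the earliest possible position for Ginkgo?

Alder, Beech, and Hazel must all come before Ginkgo — 3 forced predecessors.
Nothing else is forced ahead of Ginkgo, so its earliest slot is position 3 + 1 = 4.

4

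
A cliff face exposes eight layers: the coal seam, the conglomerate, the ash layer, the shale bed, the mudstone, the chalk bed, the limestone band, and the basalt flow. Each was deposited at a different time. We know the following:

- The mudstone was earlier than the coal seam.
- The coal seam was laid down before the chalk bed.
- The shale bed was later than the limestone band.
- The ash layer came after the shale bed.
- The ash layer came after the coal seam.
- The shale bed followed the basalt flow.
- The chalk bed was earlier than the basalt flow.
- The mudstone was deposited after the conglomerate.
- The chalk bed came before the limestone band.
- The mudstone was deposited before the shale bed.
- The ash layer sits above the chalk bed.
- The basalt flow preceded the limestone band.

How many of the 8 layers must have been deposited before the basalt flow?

4

Directly stated before the basalt flow: the chalk bed.
The coal seam reaches the basalt flow via the coal seam → the chalk bed → the basalt flow.
The conglomerate reaches the basalt flow via the conglomerate → the mudstone → the coal seam → the chalk bed → the basalt flow.
The mudstone reaches the basalt flow via the mudstone → the coal seam → the chalk bed → the basalt flow.
That's the chalk bed, the coal seam, the conglomerate, and the mudstone — 4 in all.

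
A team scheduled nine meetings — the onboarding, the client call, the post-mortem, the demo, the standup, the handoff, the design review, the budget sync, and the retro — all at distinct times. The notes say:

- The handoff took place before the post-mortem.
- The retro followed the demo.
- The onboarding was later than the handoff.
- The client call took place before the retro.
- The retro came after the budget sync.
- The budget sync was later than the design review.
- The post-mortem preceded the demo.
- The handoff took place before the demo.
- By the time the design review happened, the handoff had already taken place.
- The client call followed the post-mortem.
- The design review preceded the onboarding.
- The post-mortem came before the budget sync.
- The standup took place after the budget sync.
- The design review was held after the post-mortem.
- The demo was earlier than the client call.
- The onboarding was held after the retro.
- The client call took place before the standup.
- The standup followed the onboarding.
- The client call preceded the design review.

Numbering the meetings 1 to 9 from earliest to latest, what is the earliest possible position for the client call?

4

The demo, the handoff, and the post-mortem must all come before the client call — 3 forced predecessors.
Nothing else is forced ahead of the client call, so its earliest slot is position 3 + 1 = 4.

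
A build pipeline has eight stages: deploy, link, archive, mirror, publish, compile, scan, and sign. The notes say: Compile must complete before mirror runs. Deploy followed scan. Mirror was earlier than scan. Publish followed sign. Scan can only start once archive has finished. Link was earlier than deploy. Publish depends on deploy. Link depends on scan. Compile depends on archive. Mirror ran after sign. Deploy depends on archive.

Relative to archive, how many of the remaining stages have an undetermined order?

Forced after archive: compile, deploy, link, mirror, publish, and scan.
That leaves sign with no forced order relative to archive — 1.

1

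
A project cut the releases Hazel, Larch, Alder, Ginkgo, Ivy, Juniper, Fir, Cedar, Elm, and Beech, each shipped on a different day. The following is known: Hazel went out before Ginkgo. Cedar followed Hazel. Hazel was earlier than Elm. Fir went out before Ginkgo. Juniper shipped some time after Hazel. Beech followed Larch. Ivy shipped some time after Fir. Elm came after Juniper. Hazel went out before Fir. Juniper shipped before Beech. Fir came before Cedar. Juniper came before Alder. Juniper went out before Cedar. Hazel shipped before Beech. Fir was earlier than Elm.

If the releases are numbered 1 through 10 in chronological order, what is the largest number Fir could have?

6

Fir must come before Cedar, Elm, Ginkgo, and Ivy — 4 releases forced after it.
Everything else can be placed before Fir in some valid order, so Fir can sit as late as position 10 − 4 = 6.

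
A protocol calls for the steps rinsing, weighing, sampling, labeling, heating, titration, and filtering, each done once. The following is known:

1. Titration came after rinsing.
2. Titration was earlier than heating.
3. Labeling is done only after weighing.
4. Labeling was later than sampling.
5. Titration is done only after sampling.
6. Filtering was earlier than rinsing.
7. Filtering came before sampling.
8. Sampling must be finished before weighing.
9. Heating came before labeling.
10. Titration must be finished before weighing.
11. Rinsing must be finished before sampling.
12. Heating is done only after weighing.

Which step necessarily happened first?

filtering

Filtering has a chain of constraints placing it before every other step, so filtering must be first.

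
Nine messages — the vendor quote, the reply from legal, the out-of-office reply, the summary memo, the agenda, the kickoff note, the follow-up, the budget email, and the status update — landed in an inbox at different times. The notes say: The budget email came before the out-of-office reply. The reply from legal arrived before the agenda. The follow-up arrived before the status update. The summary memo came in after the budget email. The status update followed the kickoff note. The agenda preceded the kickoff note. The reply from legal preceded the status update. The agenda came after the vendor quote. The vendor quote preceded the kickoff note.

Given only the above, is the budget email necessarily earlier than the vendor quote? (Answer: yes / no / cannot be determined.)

cannot be determined

No chain of stated constraints runs from the budget email to the vendor quote, and none runs from the vendor quote to the budget email either.
So the relative order of the budget email and the vendor quote is not fixed by the given facts.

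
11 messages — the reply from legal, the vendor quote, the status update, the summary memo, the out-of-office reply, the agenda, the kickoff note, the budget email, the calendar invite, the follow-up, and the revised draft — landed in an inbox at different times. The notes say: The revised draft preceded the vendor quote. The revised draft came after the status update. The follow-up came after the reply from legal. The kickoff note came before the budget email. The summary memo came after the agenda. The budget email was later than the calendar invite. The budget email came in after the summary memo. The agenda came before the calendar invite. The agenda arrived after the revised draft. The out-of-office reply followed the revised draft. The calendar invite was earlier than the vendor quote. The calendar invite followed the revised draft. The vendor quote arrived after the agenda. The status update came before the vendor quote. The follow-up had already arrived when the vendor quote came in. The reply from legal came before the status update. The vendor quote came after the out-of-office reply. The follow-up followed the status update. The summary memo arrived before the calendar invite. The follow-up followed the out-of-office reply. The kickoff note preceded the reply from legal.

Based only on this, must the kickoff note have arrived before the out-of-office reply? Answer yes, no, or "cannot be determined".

Chain the constraints: the kickoff note → the reply from legal → the status update → the revised draft → the out-of-office reply. Each link is directly stated, so the kickoff note comes before the out-of-office reply.

yes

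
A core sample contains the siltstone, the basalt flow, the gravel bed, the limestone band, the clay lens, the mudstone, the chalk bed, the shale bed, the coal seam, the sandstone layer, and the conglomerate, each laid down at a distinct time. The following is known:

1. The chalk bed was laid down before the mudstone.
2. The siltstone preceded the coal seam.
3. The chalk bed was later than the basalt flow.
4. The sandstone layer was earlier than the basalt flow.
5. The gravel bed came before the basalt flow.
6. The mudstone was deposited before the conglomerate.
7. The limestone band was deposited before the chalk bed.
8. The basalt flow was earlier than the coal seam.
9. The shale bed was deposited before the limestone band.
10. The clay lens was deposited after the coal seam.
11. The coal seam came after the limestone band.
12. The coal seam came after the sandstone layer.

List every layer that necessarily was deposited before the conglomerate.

Directly stated before the conglomerate: the mudstone.
The basalt flow reaches the conglomerate via the basalt flow → the chalk bed → the mudstone → the conglomerate.
The chalk bed reaches the conglomerate via the chalk bed → the mudstone → the conglomerate.
The gravel bed reaches the conglomerate via the gravel bed → the basalt flow → the chalk bed → the mudstone → the conglomerate.
Likewise the limestone band, the sandstone layer, and the shale bed each reach the conglomerate by chaining the stated constraints.

the basalt flow, the chalk bed, the gravel bed, the limestone band, the mudstone, the sandstone layer, the shale bed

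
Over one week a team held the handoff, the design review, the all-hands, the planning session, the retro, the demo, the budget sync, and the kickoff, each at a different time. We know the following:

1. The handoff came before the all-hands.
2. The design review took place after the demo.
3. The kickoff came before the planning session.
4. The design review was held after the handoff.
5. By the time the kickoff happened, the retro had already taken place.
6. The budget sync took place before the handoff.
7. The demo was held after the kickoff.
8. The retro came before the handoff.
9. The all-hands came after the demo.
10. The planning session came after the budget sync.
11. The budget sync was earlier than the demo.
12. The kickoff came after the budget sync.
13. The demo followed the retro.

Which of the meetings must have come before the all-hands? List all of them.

the budget sync, the demo, the handoff, the kickoff, the retro

Directly stated before the all-hands: the demo and the handoff.
The budget sync reaches the all-hands via the budget sync → the demo → the all-hands.
The kickoff reaches the all-hands via the kickoff → the demo → the all-hands.
The retro reaches the all-hands via the retro → the demo → the all-hands.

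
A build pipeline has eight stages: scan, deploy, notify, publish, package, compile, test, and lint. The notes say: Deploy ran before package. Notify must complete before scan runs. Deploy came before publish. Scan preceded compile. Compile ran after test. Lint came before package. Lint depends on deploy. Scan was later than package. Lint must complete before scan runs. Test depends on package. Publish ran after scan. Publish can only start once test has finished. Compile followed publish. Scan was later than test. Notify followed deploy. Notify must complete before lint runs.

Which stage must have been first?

deploy

Deploy has a chain of constraints placing it before every other stage, so deploy must be first.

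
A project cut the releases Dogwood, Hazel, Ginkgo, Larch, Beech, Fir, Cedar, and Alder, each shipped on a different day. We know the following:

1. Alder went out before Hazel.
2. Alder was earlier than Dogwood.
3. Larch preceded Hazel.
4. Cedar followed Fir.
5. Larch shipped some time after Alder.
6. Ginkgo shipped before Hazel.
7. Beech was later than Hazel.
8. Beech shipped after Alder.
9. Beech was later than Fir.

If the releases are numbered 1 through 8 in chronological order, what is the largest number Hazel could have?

7

Hazel must come before Beech — 1 release forced after it.
Everything else can be placed before Hazel in some valid order, so Hazel can sit as late as position 8 − 1 = 7.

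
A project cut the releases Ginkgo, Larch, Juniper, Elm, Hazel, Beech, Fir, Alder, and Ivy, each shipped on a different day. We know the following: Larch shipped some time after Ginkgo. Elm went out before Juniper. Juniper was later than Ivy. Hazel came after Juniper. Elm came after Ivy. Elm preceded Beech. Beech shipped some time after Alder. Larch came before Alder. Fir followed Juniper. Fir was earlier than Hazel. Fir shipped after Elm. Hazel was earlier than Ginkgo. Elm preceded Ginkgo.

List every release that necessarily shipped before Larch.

Directly stated before Larch: Ginkgo.
Elm reaches Larch via Elm → Ginkgo → Larch.
Fir reaches Larch via Fir → Hazel → Ginkgo → Larch.
Hazel reaches Larch via Hazel → Ginkgo → Larch.
Likewise Ivy and Juniper each reach Larch by chaining the stated constraints.

Elm, Fir, Ginkgo, Hazel, Ivy, Juniper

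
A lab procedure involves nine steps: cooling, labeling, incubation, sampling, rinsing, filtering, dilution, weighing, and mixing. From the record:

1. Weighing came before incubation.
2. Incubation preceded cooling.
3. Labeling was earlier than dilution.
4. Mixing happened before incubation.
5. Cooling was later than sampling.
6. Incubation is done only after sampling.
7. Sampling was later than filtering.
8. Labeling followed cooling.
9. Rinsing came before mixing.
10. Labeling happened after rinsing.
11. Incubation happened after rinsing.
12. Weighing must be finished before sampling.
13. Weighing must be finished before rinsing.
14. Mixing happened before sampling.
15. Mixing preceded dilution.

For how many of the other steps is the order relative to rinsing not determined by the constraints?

Forced before rinsing: weighing; forced after rinsing: cooling, dilution, incubation, labeling, mixing, and sampling.
That leaves filtering with no forced order relative to rinsing — 1.

1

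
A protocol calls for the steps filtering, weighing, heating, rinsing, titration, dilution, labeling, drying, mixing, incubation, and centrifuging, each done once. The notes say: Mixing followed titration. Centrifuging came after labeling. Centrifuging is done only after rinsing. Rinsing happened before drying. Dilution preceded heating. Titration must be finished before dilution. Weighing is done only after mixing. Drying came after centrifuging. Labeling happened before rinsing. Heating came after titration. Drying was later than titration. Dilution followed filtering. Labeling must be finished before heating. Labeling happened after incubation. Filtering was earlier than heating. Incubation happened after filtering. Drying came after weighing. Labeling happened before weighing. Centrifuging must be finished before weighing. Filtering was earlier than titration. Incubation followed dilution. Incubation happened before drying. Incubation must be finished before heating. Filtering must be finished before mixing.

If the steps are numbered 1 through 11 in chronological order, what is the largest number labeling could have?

Labeling must come before centrifuging, drying, heating, rinsing, and weighing — 5 steps forced after it.
Everything else can be placed before labeling in some valid order, so labeling can sit as late as position 11 − 5 = 6.

6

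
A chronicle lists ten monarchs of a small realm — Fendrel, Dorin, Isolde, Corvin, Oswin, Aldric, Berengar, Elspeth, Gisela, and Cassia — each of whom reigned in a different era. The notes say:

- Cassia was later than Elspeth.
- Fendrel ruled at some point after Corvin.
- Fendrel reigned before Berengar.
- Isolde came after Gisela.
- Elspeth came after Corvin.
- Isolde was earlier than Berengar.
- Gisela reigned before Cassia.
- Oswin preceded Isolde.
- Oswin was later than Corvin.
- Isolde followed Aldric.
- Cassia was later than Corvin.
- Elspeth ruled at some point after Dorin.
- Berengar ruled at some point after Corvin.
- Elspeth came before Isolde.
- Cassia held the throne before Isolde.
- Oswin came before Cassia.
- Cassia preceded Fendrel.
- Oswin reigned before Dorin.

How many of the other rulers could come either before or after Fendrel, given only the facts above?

Forced before Fendrel: Cassia, Corvin, Dorin, Elspeth, Gisela, and Oswin; forced after Fendrel: Berengar.
That leaves Aldric and Isolde with no forced order relative to Fendrel — 2.

2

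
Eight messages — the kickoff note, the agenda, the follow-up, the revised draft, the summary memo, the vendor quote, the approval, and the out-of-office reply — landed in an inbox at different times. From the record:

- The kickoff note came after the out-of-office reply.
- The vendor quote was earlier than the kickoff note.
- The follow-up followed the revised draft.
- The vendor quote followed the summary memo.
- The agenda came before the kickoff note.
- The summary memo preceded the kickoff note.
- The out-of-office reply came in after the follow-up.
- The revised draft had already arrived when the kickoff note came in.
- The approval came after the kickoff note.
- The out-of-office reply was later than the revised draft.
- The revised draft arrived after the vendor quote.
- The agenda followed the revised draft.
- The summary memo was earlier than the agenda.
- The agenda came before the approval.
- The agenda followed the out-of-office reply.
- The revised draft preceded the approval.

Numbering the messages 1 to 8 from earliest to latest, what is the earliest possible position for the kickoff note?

The agenda, the follow-up, the out-of-office reply, the revised draft, the summary memo, and the vendor quote must all come before the kickoff note — 6 forced predecessors.
Nothing else is forced ahead of the kickoff note, so its earliest slot is position 6 + 1 = 7.

7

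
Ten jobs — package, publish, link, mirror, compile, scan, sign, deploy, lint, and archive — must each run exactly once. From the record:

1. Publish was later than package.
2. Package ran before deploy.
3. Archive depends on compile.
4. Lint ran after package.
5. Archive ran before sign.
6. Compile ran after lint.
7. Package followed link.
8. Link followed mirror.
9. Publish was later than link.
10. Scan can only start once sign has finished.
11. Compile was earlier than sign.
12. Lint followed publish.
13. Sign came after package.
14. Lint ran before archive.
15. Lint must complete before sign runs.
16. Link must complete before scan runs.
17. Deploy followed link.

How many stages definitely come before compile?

Directly stated before compile: lint.
Link reaches compile via link → package → lint → compile.
Mirror reaches compile via mirror → link → package → lint → compile.
Package reaches compile via package → lint → compile.
Likewise publish reaches compile by chaining the stated constraints.
No chain forces deploy (or any of the others) ahead of compile.
That's link, lint, mirror, package, and publish — 5 in all.

5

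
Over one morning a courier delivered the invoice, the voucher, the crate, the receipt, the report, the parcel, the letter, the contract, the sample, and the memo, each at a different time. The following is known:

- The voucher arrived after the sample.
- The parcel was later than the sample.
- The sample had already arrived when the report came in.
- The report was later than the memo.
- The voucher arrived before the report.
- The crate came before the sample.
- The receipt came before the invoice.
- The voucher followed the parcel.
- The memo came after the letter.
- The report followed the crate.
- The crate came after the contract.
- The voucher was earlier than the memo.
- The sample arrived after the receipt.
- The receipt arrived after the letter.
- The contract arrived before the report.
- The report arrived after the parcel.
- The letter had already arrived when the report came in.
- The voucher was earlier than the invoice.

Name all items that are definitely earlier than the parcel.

Directly stated before the parcel: the sample.
The contract reaches the parcel via the contract → the crate → the sample → the parcel.
The crate reaches the parcel via the crate → the sample → the parcel.
The letter reaches the parcel via the letter → the receipt → the sample → the parcel.
Likewise the receipt reaches the parcel by chaining the stated constraints.

the contract, the crate, the letter, the receipt, the sample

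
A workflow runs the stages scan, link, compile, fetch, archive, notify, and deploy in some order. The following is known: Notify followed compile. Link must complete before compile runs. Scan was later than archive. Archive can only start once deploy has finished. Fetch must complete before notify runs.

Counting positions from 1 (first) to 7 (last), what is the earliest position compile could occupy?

2

Link must come before compile — 1 forced predecessor.
Nothing else is forced ahead of compile, so its earliest slot is position 1 + 1 = 2.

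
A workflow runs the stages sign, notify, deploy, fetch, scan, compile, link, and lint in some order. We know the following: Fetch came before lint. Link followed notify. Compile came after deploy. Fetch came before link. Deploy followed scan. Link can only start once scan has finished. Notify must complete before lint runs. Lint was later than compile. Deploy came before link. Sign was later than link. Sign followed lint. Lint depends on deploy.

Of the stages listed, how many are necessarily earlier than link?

4

Directly stated before link: deploy, fetch, notify, and scan.
No chain forces lint (or any of the others) ahead of link.
That's deploy, fetch, notify, and scan — 4 in all.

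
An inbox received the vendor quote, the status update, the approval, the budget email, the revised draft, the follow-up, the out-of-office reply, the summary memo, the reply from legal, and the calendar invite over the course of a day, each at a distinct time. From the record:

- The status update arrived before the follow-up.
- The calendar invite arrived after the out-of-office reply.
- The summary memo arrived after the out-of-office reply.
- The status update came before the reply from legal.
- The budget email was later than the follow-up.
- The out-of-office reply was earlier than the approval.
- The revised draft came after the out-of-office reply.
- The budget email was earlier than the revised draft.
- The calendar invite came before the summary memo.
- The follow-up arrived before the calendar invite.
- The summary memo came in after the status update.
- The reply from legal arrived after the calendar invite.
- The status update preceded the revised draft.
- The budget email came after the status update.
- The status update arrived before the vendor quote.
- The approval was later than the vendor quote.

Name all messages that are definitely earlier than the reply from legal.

the calendar invite, the follow-up, the out-of-office reply, the status update

Directly stated before the reply from legal: the calendar invite and the status update.
The follow-up reaches the reply from legal via the follow-up → the calendar invite → the reply from legal.
The out-of-office reply reaches the reply from legal via the out-of-office reply → the calendar invite → the reply from legal.
No chain forces the revised draft (or any of the others) ahead of the reply from legal.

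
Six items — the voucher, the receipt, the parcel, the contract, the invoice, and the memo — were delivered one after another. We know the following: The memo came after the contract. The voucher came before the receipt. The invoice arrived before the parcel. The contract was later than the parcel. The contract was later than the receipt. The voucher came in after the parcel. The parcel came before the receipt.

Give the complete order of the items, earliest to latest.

The constraints fix every adjacent pair, so only one ordering works:
the invoice → the parcel → the voucher → the receipt → the contract → the memo.

the invoice, the parcel, the voucher, the receipt, the contract, the memo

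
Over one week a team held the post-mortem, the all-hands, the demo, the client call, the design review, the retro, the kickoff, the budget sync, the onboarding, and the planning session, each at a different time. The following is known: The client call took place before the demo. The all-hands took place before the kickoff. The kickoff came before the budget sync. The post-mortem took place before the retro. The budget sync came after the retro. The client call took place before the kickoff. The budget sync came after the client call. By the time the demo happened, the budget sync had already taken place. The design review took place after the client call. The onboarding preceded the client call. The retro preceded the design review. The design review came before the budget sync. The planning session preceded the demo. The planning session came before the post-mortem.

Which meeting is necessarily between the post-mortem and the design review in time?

the retro

Tracing the constraints gives the post-mortem → the retro → the design review, so the retro sits after the post-mortem and before the design review.
No other meeting is forced both after the post-mortem and before the design review.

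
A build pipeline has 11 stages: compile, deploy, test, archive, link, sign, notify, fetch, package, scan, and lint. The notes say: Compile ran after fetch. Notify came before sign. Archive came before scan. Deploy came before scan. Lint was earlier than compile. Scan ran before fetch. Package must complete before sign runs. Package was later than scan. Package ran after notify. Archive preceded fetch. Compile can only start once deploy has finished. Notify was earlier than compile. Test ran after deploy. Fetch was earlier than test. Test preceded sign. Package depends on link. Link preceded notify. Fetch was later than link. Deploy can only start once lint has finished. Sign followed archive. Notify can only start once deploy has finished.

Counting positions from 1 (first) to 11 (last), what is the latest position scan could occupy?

6

Scan must come before compile, fetch, package, sign, and test — 5 stages forced after it.
Everything else can be placed before scan in some valid order, so scan can sit as late as position 11 − 5 = 6.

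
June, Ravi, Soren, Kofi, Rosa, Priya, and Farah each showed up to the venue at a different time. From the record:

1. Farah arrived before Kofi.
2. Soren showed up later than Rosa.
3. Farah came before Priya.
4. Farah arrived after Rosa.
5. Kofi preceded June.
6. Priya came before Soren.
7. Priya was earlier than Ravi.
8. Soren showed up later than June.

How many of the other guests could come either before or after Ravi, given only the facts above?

Forced before Ravi: Farah, Priya, and Rosa.
That leaves June, Kofi, and Soren with no forced order relative to Ravi — 3.

3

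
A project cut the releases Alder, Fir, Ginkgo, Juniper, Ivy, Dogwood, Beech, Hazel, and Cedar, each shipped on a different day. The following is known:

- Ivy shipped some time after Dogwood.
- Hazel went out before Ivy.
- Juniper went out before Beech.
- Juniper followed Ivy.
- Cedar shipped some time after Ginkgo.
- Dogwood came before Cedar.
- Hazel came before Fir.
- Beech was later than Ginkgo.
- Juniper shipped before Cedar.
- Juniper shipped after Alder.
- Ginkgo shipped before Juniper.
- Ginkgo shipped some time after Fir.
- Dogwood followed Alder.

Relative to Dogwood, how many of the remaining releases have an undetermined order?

3

Forced before Dogwood: Alder; forced after Dogwood: Beech, Cedar, Ivy, and Juniper.
That leaves Fir, Ginkgo, and Hazel with no forced order relative to Dogwood — 3.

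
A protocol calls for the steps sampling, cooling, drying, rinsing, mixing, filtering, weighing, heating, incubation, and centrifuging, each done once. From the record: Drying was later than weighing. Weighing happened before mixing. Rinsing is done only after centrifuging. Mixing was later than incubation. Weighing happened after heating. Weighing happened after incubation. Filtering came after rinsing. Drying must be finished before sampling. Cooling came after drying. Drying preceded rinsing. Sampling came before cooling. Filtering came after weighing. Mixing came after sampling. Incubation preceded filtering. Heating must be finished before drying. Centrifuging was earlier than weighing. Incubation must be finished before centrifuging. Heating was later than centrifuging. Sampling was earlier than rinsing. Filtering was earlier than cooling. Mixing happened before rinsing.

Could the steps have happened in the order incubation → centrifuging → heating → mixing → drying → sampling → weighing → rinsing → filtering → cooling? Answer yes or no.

The constraints require weighing before mixing, but in the proposed sequence mixing appears ahead of weighing. That one violation is enough.

no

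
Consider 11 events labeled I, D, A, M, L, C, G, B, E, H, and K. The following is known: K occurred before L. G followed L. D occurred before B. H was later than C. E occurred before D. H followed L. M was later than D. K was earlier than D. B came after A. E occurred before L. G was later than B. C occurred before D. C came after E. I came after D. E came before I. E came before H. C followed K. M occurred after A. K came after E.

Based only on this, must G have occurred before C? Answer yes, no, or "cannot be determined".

Tracing the constraints gives C → D → B → G, so C must come before G.
That means G cannot be before C.

no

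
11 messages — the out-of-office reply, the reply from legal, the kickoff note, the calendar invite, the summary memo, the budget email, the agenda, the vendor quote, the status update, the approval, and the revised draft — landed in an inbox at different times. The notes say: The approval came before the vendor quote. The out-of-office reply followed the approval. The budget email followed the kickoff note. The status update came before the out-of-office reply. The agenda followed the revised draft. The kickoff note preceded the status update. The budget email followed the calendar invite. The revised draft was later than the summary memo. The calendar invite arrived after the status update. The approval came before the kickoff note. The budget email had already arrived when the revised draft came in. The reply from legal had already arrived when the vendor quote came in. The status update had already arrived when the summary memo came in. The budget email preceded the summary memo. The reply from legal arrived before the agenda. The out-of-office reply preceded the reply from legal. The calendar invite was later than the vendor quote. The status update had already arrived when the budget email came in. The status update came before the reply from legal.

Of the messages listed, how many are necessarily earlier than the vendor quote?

Directly stated before the vendor quote: the approval and the reply from legal.
The kickoff note reaches the vendor quote via the kickoff note → the status update → the reply from legal → the vendor quote.
The out-of-office reply reaches the vendor quote via the out-of-office reply → the reply from legal → the vendor quote.
The status update reaches the vendor quote via the status update → the reply from legal → the vendor quote.
No chain forces the agenda (or any of the others) ahead of the vendor quote.
That's the approval, the kickoff note, the out-of-office reply, the reply from legal, and the status update — 5 in all.

5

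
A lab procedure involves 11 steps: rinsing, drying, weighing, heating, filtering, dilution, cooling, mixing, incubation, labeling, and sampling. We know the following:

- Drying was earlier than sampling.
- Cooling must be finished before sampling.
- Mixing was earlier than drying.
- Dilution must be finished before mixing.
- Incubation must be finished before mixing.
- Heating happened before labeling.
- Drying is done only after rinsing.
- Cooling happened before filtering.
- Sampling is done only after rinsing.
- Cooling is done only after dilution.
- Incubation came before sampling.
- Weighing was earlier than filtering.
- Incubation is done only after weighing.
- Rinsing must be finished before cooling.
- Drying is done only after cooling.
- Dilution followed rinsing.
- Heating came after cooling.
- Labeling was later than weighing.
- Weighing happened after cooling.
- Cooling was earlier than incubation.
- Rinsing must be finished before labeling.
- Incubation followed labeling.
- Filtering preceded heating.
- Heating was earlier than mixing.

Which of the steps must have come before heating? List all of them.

Directly stated before heating: cooling and filtering.
Dilution reaches heating via dilution → cooling → heating.
Rinsing reaches heating via rinsing → cooling → heating.
Weighing reaches heating via weighing → filtering → heating.

cooling, dilution, filtering, rinsing, weighing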